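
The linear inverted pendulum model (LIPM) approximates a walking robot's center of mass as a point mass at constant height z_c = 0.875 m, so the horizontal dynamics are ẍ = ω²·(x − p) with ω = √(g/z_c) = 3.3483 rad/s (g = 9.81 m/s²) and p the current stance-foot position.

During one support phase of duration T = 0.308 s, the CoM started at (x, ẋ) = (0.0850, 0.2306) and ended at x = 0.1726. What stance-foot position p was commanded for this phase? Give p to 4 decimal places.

p = 0.0793

ωT = 3.3483·0.308 = 1.031276; cosh(ωT) = 1.580597, sinh(ωT) = 1.224046
x(T) = p + (x₀−p)·cosh(ωT) + (ẋ₀/ω)·sinh(ωT) ⇒ p·(1 − cosh) = x(T) − x₀·cosh − (ẋ₀/ω)·sinh
numerator   = 0.1726 − (0.0850)·1.580597 − (0.2306/3.3483)·1.224046 = -0.046052
denominator = 1 − 1.580597 = -0.580597
p = -0.046052 / -0.580597 = 0.0793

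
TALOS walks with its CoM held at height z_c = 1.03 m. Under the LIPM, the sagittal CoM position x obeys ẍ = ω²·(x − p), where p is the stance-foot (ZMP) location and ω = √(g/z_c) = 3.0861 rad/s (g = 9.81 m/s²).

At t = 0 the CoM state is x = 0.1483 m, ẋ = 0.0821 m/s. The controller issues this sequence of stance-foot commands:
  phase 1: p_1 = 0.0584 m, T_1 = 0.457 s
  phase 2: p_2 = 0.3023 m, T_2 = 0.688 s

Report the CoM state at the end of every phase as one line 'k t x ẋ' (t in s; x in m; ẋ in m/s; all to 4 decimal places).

1 0.4570 0.3048 0.7127
2 1.1450 1.2643 3.0531

phase 1: p=0.0584, T=0.457, ωT=1.410348, cosh=2.170719, sinh=1.926661; start (x,ẋ)=(0.148300, 0.082100) → end (x,ẋ)=(0.304803, 0.712750)
phase 2: p=0.3023, T=0.688, ωT=2.123237, cosh=4.238896, sinh=4.119252; start (x,ẋ)=(0.304803, 0.712750) → end (x,ẋ)=(1.264270, 3.053089)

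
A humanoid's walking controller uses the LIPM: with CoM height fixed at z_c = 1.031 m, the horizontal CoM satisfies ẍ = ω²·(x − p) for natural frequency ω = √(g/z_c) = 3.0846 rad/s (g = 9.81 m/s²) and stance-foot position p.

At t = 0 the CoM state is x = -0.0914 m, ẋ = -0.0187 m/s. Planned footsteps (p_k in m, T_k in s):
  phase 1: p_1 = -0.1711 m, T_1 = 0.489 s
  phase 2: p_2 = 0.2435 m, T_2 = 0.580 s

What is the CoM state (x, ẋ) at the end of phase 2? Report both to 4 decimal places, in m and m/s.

x = -0.0343, ẋ = -0.6530

phase 1: p=-0.1711, T=0.489, ωT=1.508369, cosh=2.370313, sinh=2.149043; start (x,ẋ)=(-0.091400, -0.018700) → end (x,ẋ)=(0.004786, 0.484001)
phase 2: p=0.2435, T=0.580, ωT=1.789068, cosh=3.075494, sinh=2.908379; start (x,ẋ)=(0.004786, 0.484001) → end (x,ẋ)=(-0.034314, -0.653007)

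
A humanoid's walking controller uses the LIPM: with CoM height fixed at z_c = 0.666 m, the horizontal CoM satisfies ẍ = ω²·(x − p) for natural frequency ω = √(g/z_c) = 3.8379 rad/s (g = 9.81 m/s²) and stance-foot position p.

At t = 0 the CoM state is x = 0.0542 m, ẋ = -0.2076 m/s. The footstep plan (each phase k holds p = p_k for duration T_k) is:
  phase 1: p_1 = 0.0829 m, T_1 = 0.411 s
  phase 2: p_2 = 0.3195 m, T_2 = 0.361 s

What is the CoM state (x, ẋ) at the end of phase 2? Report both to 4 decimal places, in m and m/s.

phase 1: p=0.0829, T=0.411, ωT=1.577377, cosh=2.524377, sinh=2.317861; start (x,ẋ)=(0.054200, -0.207600) → end (x,ẋ)=(-0.114928, -0.779368)
phase 2: p=0.3195, T=0.361, ωT=1.385482, cosh=2.123477, sinh=1.873274; start (x,ẋ)=(-0.114928, -0.779368) → end (x,ẋ)=(-0.983405, -4.778260)

x = -0.9834, ẋ = -4.7783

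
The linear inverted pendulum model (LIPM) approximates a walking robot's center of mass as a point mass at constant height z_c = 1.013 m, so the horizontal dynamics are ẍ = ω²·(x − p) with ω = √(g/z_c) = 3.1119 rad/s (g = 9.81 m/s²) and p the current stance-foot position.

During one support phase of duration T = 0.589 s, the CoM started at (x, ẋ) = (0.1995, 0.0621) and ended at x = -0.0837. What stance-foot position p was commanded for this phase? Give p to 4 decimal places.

p = 0.3554

ωT = 3.1119·0.589 = 1.832909; cosh(ωT) = 3.205998, sinh(ωT) = 3.046050
x(T) = p + (x₀−p)·cosh(ωT) + (ẋ₀/ω)·sinh(ωT) ⇒ p·(1 − cosh) = x(T) − x₀·cosh − (ẋ₀/ω)·sinh
numerator   = -0.0837 − (0.1995)·3.205998 − (0.0621/3.1119)·3.046050 = -0.784082
denominator = 1 − 3.205998 = -2.205998
p = -0.784082 / -2.205998 = 0.3554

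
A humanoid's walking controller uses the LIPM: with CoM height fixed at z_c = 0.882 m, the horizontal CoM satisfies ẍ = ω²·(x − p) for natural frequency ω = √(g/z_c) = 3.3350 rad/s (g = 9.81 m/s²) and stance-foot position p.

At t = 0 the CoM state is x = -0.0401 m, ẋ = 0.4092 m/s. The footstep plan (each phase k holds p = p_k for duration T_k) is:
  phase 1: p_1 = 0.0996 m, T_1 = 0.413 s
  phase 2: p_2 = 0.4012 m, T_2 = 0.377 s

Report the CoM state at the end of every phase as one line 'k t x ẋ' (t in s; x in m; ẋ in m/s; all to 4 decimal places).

1 0.4130 0.0328 -0.0020
2 0.7900 -0.2998 -1.9889

phase 1: p=0.0996, T=0.413, ωT=1.377355, cosh=2.108323, sinh=1.856079; start (x,ẋ)=(-0.040100, 0.409200) → end (x,ẋ)=(0.032806, -0.002020)
phase 2: p=0.4012, T=0.377, ωT=1.257295, cosh=1.900160, sinh=1.615738; start (x,ẋ)=(0.032806, -0.002020) → end (x,ẋ)=(-0.299787, -1.988927)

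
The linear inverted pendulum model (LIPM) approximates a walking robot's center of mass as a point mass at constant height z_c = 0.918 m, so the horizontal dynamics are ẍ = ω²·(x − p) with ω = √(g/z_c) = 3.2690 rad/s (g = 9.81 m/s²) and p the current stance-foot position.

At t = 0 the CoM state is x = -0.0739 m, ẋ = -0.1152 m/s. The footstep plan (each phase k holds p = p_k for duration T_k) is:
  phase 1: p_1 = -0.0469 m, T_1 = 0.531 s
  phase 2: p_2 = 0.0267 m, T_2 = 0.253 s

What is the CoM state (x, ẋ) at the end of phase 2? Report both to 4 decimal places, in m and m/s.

phase 1: p=-0.0469, T=0.531, ωT=1.735839, cosh=2.924969, sinh=2.748717; start (x,ẋ)=(-0.073900, -0.115200) → end (x,ẋ)=(-0.222739, -0.579566)
phase 2: p=0.0267, T=0.253, ωT=0.827057, cosh=1.361957, sinh=0.924622; start (x,ẋ)=(-0.222739, -0.579566) → end (x,ẋ)=(-0.476953, -1.543298)

x = -0.4770, ẋ = -1.5433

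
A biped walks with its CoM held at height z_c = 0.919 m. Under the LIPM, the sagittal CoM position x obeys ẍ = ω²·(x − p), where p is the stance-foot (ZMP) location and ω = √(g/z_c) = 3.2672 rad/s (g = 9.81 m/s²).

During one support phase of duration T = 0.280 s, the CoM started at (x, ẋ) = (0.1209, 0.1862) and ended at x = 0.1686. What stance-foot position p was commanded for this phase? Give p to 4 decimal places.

p = 0.1477

ωT = 3.2672·0.280 = 0.914816; cosh(ωT) = 1.448453, sinh(ωT) = 1.047863
x(T) = p + (x₀−p)·cosh(ωT) + (ẋ₀/ω)·sinh(ωT) ⇒ p·(1 − cosh) = x(T) − x₀·cosh − (ẋ₀/ω)·sinh
numerator   = 0.1686 − (0.1209)·1.448453 − (0.1862/3.2672)·1.047863 = -0.066236
denominator = 1 − 1.448453 = -0.448453
p = -0.066236 / -0.448453 = 0.1477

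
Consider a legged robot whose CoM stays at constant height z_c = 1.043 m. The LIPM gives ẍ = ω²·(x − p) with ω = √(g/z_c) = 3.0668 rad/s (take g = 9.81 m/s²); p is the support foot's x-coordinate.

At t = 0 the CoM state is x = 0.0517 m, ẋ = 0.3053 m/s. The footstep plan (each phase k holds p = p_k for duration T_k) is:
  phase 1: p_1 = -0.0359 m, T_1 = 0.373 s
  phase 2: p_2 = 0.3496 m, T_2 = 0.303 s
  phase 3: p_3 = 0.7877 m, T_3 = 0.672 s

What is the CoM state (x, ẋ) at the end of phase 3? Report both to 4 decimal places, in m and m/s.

x = 1.0383, ẋ = 0.9995

phase 1: p=-0.0359, T=0.373, ωT=1.143916, cosh=1.728803, sinh=1.410235; start (x,ẋ)=(0.051700, 0.305300) → end (x,ẋ)=(0.255932, 0.906666)
phase 2: p=0.3496, T=0.303, ωT=0.929240, cosh=1.463719, sinh=1.068866; start (x,ẋ)=(0.255932, 0.906666) → end (x,ẋ)=(0.528495, 1.020061)
phase 3: p=0.7877, T=0.672, ωT=2.060890, cosh=3.990147, sinh=3.862806; start (x,ẋ)=(0.528495, 1.020061) → end (x,ẋ)=(1.038256, 0.999528)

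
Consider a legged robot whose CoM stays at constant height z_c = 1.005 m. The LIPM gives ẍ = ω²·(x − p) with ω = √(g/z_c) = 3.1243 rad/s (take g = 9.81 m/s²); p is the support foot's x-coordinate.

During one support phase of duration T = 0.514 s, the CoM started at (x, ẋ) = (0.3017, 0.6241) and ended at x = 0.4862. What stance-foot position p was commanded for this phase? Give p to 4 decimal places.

ωT = 3.1243·0.514 = 1.605890; cosh(ωT) = 2.591502, sinh(ωT) = 2.390791
x(T) = p + (x₀−p)·cosh(ωT) + (ẋ₀/ω)·sinh(ωT) ⇒ p·(1 − cosh) = x(T) − x₀·cosh − (ẋ₀/ω)·sinh
numerator   = 0.4862 − (0.3017)·2.591502 − (0.6241/3.1243)·2.390791 = -0.773233
denominator = 1 − 2.591502 = -1.591502
p = -0.773233 / -1.591502 = 0.4859

p = 0.4859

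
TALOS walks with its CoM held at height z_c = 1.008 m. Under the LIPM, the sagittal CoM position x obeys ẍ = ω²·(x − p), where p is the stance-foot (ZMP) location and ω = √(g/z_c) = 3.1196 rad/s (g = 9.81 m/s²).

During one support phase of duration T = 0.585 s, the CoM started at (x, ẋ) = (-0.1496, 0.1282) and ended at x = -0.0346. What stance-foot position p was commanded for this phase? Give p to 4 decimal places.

p = -0.1454

ωT = 3.1196·0.585 = 1.824966; cosh(ωT) = 3.181904, sinh(ωT) = 3.020681
x(T) = p + (x₀−p)·cosh(ωT) + (ẋ₀/ω)·sinh(ωT) ⇒ p·(1 − cosh) = x(T) − x₀·cosh − (ẋ₀/ω)·sinh
numerator   = -0.0346 − (-0.1496)·3.181904 − (0.1282/3.1196)·3.020681 = 0.317278
denominator = 1 − 3.181904 = -2.181904
p = 0.317278 / -2.181904 = -0.1454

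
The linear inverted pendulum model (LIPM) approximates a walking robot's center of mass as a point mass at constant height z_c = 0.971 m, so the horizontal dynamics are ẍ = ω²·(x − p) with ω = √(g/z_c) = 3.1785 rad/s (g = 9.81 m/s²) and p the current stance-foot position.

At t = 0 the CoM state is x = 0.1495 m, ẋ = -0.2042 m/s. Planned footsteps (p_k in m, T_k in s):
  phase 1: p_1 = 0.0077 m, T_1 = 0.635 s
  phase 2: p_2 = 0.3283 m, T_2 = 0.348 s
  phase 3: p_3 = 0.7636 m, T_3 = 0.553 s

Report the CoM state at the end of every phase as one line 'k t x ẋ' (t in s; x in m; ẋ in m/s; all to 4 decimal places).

phase 1: p=0.0077, T=0.635, ωT=2.018347, cosh=3.829376, sinh=3.696502; start (x,ẋ)=(0.149500, -0.204200) → end (x,ẋ)=(0.313227, 0.884096)
phase 2: p=0.3283, T=0.348, ωT=1.106118, cosh=1.676721, sinh=1.345881; start (x,ẋ)=(0.313227, 0.884096) → end (x,ẋ)=(0.677382, 1.417903)
phase 3: p=0.7636, T=0.553, ωT=1.757711, cosh=2.985792, sinh=2.813353; start (x,ẋ)=(0.677382, 1.417903) → end (x,ẋ)=(1.761185, 3.462581)

1 0.6350 0.3132 0.8841
2 0.9830 0.6774 1.4179
3 1.5360 1.7612 3.4626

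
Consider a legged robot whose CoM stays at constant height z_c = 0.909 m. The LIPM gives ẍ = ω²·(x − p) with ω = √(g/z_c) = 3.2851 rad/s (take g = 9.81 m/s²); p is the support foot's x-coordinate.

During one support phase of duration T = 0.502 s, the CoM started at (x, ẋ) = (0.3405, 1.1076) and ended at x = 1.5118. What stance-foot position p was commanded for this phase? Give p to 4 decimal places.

p = 0.1480

ωT = 3.2851·0.502 = 1.649120; cosh(ωT) = 2.697310, sinh(ωT) = 2.505091
x(T) = p + (x₀−p)·cosh(ωT) + (ẋ₀/ω)·sinh(ωT) ⇒ p·(1 − cosh) = x(T) − x₀·cosh − (ẋ₀/ω)·sinh
numerator   = 1.5118 − (0.3405)·2.697310 − (1.1076/3.2851)·2.505091 = -0.251247
denominator = 1 − 2.697310 = -1.697310
p = -0.251247 / -1.697310 = 0.1480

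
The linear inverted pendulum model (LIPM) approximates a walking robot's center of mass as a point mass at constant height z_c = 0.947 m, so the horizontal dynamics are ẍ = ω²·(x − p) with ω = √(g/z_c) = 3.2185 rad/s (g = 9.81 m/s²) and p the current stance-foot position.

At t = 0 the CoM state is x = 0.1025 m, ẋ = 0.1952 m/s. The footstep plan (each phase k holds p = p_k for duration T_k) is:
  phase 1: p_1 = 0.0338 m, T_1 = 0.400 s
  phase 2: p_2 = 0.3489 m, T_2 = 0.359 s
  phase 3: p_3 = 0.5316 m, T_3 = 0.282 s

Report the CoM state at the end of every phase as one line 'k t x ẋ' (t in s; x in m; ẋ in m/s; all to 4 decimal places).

phase 1: p=0.0338, T=0.400, ωT=1.287400, cosh=1.949670, sinh=1.673683; start (x,ẋ)=(0.102500, 0.195200) → end (x,ẋ)=(0.269250, 0.750645)
phase 2: p=0.3489, T=0.359, ωT=1.155442, cosh=1.745172, sinh=1.430253; start (x,ẋ)=(0.269250, 0.750645) → end (x,ẋ)=(0.543473, 0.943355)
phase 3: p=0.5316, T=0.282, ωT=0.907617, cosh=1.440947, sinh=1.037462; start (x,ẋ)=(0.543473, 0.943355) → end (x,ẋ)=(0.852793, 1.398970)

1 0.4000 0.2693 0.7506
2 0.7590 0.5435 0.9434
3 1.0410 0.8528 1.3990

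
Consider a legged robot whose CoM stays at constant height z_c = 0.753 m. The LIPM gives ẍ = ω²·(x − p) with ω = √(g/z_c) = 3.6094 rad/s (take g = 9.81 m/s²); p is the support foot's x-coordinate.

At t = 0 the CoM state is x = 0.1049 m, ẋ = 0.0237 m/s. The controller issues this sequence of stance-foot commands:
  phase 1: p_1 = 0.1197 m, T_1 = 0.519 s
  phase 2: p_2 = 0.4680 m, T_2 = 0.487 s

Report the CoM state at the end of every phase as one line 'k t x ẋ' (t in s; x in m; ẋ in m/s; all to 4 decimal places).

phase 1: p=0.1197, T=0.519, ωT=1.873279, cosh=3.331612, sinh=3.177992; start (x,ẋ)=(0.104900, 0.023700) → end (x,ẋ)=(0.091259, -0.090806)
phase 2: p=0.4680, T=0.487, ωT=1.757778, cosh=2.985981, sinh=2.813554; start (x,ẋ)=(0.091259, -0.090806) → end (x,ẋ)=(-0.727725, -4.097037)

1 0.5190 0.0913 -0.0908
2 1.0060 -0.7277 -4.0970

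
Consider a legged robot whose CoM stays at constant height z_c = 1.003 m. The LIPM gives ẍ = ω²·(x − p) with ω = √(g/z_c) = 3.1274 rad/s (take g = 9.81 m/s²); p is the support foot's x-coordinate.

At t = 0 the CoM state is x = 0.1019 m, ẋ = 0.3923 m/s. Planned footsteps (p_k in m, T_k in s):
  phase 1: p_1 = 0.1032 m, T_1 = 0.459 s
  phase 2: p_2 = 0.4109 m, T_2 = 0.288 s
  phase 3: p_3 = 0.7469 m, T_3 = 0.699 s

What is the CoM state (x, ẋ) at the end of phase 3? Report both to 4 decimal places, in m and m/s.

phase 1: p=0.1032, T=0.459, ωT=1.435477, cosh=2.219824, sinh=1.981823; start (x,ẋ)=(0.101900, 0.392300) → end (x,ẋ)=(0.348913, 0.862780)
phase 2: p=0.4109, T=0.288, ωT=0.900691, cosh=1.433796, sinh=1.027508; start (x,ẋ)=(0.348913, 0.862780) → end (x,ẋ)=(0.605490, 1.037861)
phase 3: p=0.7469, T=0.699, ωT=2.186053, cosh=4.506186, sinh=4.393826; start (x,ẋ)=(0.605490, 1.037861) → end (x,ẋ)=(1.567819, 2.733646)

x = 1.5678, ẋ = 2.7336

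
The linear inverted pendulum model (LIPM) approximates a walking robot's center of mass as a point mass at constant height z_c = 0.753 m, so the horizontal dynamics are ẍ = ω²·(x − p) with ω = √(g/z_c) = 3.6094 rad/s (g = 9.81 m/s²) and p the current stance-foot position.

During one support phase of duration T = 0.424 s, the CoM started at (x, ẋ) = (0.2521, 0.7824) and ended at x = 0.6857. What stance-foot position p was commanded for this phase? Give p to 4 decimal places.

ωT = 3.6094·0.424 = 1.530386; cosh(ωT) = 2.418205, sinh(ωT) = 2.201753
x(T) = p + (x₀−p)·cosh(ωT) + (ẋ₀/ω)·sinh(ωT) ⇒ p·(1 − cosh) = x(T) − x₀·cosh − (ẋ₀/ω)·sinh
numerator   = 0.6857 − (0.2521)·2.418205 − (0.7824/3.6094)·2.201753 = -0.401198
denominator = 1 − 2.418205 = -1.418205
p = -0.401198 / -1.418205 = 0.2829

p = 0.2829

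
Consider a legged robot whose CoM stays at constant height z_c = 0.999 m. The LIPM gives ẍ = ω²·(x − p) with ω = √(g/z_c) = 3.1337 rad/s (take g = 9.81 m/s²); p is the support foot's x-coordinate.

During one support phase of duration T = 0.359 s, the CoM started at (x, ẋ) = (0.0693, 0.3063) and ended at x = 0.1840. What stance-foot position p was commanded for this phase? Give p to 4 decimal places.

p = 0.0977

ωT = 3.1337·0.359 = 1.124998; cosh(ωT) = 1.702432, sinh(ωT) = 1.377779
x(T) = p + (x₀−p)·cosh(ωT) + (ẋ₀/ω)·sinh(ωT) ⇒ p·(1 − cosh) = x(T) − x₀·cosh − (ẋ₀/ω)·sinh
numerator   = 0.1840 − (0.0693)·1.702432 − (0.3063/3.1337)·1.377779 = -0.068648
denominator = 1 − 1.702432 = -0.702432
p = -0.068648 / -0.702432 = 0.0977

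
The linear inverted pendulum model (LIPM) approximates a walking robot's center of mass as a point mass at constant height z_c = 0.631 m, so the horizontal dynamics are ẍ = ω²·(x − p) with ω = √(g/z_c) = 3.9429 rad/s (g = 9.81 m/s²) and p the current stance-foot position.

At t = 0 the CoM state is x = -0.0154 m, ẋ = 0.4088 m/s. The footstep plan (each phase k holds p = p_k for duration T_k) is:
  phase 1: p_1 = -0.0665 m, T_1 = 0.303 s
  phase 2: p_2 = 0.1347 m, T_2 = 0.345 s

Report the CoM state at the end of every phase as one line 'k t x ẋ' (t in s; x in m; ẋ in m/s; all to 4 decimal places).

1 0.3030 0.1811 1.0391
2 0.6480 0.7109 2.4915

phase 1: p=-0.0665, T=0.303, ωT=1.194699, cosh=1.802679, sinh=1.499884; start (x,ẋ)=(-0.015400, 0.408800) → end (x,ẋ)=(0.181125, 1.039135)
phase 2: p=0.1347, T=0.345, ωT=1.360300, cosh=2.076974, sinh=1.820390; start (x,ẋ)=(0.181125, 1.039135) → end (x,ẋ)=(0.710880, 2.491476)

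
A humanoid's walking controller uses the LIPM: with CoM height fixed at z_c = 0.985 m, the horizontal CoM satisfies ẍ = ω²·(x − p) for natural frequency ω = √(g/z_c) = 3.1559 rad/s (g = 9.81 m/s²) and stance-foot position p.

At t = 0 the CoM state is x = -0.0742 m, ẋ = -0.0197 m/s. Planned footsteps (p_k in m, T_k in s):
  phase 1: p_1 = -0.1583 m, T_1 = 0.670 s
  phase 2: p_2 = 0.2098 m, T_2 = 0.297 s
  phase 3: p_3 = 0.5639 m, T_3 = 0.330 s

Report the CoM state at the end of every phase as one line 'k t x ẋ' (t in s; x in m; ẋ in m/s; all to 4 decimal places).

1 0.6700 0.1697 1.0007
2 0.9670 0.4934 1.3365
3 1.2970 0.9768 1.8533

phase 1: p=-0.1583, T=0.670, ωT=2.114453, cosh=4.202876, sinh=4.082177; start (x,ẋ)=(-0.074200, -0.019700) → end (x,ẋ)=(0.169680, 1.000659)
phase 2: p=0.2098, T=0.297, ωT=0.937302, cosh=1.472384, sinh=1.080701; start (x,ẋ)=(0.169680, 1.000659) → end (x,ẋ)=(0.493391, 1.336520)
phase 3: p=0.5639, T=0.330, ωT=1.041447, cosh=1.593129, sinh=1.240185; start (x,ẋ)=(0.493391, 1.336520) → end (x,ẋ)=(0.976788, 1.853286)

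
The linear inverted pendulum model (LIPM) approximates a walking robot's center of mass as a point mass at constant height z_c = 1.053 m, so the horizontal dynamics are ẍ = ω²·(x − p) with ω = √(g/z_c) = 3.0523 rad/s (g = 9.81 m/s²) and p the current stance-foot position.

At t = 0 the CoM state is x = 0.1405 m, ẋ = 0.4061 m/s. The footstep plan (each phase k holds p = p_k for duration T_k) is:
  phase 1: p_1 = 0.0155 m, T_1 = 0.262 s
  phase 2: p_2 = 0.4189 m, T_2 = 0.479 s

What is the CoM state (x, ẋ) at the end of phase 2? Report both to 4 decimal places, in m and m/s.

x = 0.7401, ẋ = 1.2682

phase 1: p=0.0155, T=0.262, ωT=0.799703, cosh=1.337171, sinh=0.887708; start (x,ẋ)=(0.140500, 0.406100) → end (x,ẋ)=(0.300753, 0.881719)
phase 2: p=0.4189, T=0.479, ωT=1.462052, cosh=2.273282, sinh=2.041521; start (x,ẋ)=(0.300753, 0.881719) → end (x,ẋ)=(0.740055, 1.268185)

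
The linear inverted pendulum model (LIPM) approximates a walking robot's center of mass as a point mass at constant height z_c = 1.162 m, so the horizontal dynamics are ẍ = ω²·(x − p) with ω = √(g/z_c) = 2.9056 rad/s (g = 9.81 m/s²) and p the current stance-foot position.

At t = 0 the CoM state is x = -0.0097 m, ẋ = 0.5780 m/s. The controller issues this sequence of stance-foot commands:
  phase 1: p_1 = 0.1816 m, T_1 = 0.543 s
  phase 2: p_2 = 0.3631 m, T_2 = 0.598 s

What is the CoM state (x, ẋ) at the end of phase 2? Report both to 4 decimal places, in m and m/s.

x = -0.0707, ẋ = -1.1266

phase 1: p=0.1816, T=0.543, ωT=1.577741, cosh=2.525220, sinh=2.318779; start (x,ẋ)=(-0.009700, 0.578000) → end (x,ẋ)=(0.159791, 0.170704)
phase 2: p=0.3631, T=0.598, ωT=1.737549, cosh=2.929673, sinh=2.753722; start (x,ẋ)=(0.159791, 0.170704) → end (x,ẋ)=(-0.070747, -1.126609)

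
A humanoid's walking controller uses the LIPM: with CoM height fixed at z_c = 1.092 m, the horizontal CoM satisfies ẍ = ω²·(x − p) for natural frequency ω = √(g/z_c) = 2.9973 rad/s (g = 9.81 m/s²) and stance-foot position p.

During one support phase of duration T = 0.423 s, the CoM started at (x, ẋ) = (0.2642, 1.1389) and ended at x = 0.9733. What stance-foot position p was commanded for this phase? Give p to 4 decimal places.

ωT = 2.9973·0.423 = 1.267858; cosh(ωT) = 1.917333, sinh(ωT) = 1.635900
x(T) = p + (x₀−p)·cosh(ωT) + (ẋ₀/ω)·sinh(ωT) ⇒ p·(1 − cosh) = x(T) − x₀·cosh − (ẋ₀/ω)·sinh
numerator   = 0.9733 − (0.2642)·1.917333 − (1.1389/2.9973)·1.635900 = -0.154861
denominator = 1 − 1.917333 = -0.917333
p = -0.154861 / -0.917333 = 0.1688

p = 0.1688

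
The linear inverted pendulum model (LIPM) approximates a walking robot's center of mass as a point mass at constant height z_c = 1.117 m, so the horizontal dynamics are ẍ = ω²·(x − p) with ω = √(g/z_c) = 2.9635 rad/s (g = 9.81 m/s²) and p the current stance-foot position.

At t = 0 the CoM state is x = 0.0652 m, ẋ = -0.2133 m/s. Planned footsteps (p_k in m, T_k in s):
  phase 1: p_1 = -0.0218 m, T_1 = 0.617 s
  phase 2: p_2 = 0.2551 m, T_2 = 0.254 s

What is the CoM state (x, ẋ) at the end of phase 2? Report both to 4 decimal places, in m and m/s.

x = 0.0013, ẋ = -0.4014

phase 1: p=-0.0218, T=0.617, ωT=1.828479, cosh=3.192536, sinh=3.031879; start (x,ẋ)=(0.065200, -0.213300) → end (x,ẋ)=(0.037729, 0.100725)
phase 2: p=0.2551, T=0.254, ωT=0.752729, cosh=1.296932, sinh=0.825853; start (x,ẋ)=(0.037729, 0.100725) → end (x,ẋ)=(0.001254, -0.401364)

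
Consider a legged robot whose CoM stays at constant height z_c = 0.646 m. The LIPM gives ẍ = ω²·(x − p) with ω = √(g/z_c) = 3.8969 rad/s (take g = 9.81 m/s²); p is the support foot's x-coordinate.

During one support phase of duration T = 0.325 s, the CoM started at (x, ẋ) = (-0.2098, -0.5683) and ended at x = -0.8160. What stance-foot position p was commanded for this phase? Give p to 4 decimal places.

ωT = 3.8969·0.325 = 1.266493; cosh(ωT) = 1.915102, sinh(ωT) = 1.633283
x(T) = p + (x₀−p)·cosh(ωT) + (ẋ₀/ω)·sinh(ωT) ⇒ p·(1 − cosh) = x(T) − x₀·cosh − (ẋ₀/ω)·sinh
numerator   = -0.8160 − (-0.2098)·1.915102 − (-0.5683/3.8969)·1.633283 = -0.176024
denominator = 1 − 1.915102 = -0.915102
p = -0.176024 / -0.915102 = 0.1924

p = 0.1924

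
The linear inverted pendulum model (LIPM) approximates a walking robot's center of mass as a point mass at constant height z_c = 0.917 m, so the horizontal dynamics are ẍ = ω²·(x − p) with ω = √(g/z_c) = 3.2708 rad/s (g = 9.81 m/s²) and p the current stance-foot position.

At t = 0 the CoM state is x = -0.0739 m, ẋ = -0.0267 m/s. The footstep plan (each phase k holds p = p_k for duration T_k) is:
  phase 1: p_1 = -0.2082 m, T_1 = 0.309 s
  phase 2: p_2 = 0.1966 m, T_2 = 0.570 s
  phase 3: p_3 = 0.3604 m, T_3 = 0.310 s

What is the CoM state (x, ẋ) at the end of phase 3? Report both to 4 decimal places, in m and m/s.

x = -0.4229, ẋ = -2.3027

phase 1: p=-0.2082, T=0.309, ωT=1.010677, cosh=1.555717, sinh=1.191744; start (x,ẋ)=(-0.073900, -0.026700) → end (x,ẋ)=(-0.008996, 0.481958)
phase 2: p=0.1966, T=0.570, ωT=1.864356, cosh=3.303388, sinh=3.148392; start (x,ẋ)=(-0.008996, 0.481958) → end (x,ẋ)=(-0.018641, -0.525080)
phase 3: p=0.3604, T=0.310, ωT=1.013948, cosh=1.559623, sinh=1.196839; start (x,ẋ)=(-0.018641, -0.525080) → end (x,ẋ)=(-0.422897, -2.302730)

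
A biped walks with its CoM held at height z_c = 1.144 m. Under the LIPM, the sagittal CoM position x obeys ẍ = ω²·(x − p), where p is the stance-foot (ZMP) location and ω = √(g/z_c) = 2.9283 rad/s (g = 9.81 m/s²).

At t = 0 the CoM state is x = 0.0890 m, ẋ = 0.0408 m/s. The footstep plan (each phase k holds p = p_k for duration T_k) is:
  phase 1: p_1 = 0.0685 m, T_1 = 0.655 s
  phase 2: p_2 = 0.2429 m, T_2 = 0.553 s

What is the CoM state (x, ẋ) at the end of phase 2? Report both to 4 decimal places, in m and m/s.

x = 0.3772, ẋ = 0.4939

phase 1: p=0.0685, T=0.655, ωT=1.918037, cosh=3.477237, sinh=3.330342; start (x,ẋ)=(0.089000, 0.040800) → end (x,ẋ)=(0.186185, 0.341792)
phase 2: p=0.2429, T=0.553, ωT=1.619350, cosh=2.623917, sinh=2.425889; start (x,ẋ)=(0.186185, 0.341792) → end (x,ẋ)=(0.377235, 0.493946)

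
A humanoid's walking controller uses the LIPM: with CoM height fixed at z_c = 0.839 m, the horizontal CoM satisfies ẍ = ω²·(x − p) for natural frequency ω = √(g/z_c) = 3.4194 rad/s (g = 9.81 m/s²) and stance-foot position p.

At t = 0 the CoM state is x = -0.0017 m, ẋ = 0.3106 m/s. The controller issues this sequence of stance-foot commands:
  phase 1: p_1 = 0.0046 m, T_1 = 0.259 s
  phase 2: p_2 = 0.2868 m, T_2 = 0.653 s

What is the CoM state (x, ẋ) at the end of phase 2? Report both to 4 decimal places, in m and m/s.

x = -0.0907, ẋ = -1.1727

phase 1: p=0.0046, T=0.259, ωT=0.885625, cosh=1.418477, sinh=1.006021; start (x,ẋ)=(-0.001700, 0.310600) → end (x,ẋ)=(0.087045, 0.418907)
phase 2: p=0.2868, T=0.653, ωT=2.232868, cosh=4.716899, sinh=4.609679; start (x,ẋ)=(0.087045, 0.418907) → end (x,ẋ)=(-0.090697, -1.172660)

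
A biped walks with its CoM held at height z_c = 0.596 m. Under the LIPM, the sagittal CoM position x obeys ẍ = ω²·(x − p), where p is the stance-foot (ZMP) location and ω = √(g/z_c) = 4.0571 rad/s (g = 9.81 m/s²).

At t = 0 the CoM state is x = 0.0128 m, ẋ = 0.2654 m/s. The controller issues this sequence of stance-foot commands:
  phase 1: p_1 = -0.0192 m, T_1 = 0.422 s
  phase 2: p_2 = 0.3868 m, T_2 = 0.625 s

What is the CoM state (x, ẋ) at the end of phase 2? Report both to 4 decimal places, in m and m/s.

x = 1.2147, ẋ = 3.4914

phase 1: p=-0.0192, T=0.422, ωT=1.712096, cosh=2.860525, sinh=2.680038; start (x,ẋ)=(0.012800, 0.265400) → end (x,ẋ)=(0.247655, 1.107125)
phase 2: p=0.3868, T=0.625, ωT=2.535687, cosh=6.352157, sinh=6.272950; start (x,ẋ)=(0.247655, 1.107125) → end (x,ẋ)=(1.214726, 3.491387)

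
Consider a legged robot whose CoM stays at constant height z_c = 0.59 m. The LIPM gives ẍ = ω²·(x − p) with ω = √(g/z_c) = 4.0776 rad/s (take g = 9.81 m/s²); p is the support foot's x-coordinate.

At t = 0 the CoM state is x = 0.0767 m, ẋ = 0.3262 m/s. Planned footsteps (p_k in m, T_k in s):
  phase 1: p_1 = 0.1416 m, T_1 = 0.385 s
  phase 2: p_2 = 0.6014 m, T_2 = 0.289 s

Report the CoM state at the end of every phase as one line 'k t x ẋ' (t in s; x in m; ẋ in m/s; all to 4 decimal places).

phase 1: p=0.1416, T=0.385, ωT=1.569876, cosh=2.507062, sinh=2.298991; start (x,ẋ)=(0.076700, 0.326200) → end (x,ẋ)=(0.162806, 0.209407)
phase 2: p=0.6014, T=0.289, ωT=1.178426, cosh=1.778510, sinh=1.470747; start (x,ẋ)=(0.162806, 0.209407) → end (x,ẋ)=(-0.103112, -2.257865)

1 0.3850 0.1628 0.2094
2 0.6740 -0.1031 -2.2579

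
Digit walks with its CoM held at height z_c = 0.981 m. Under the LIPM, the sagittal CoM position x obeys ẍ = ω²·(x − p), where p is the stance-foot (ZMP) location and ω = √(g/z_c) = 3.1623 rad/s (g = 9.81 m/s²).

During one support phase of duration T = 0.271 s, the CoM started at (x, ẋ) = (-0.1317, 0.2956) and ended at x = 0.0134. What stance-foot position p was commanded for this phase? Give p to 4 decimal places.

ωT = 3.1623·0.271 = 0.856983; cosh(ωT) = 1.390242, sinh(ωT) = 0.965801
x(T) = p + (x₀−p)·cosh(ωT) + (ẋ₀/ω)·sinh(ωT) ⇒ p·(1 − cosh) = x(T) − x₀·cosh − (ẋ₀/ω)·sinh
numerator   = 0.0134 − (-0.1317)·1.390242 − (0.2956/3.1623)·0.965801 = 0.106215
denominator = 1 − 1.390242 = -0.390242
p = 0.106215 / -0.390242 = -0.2722

p = -0.2722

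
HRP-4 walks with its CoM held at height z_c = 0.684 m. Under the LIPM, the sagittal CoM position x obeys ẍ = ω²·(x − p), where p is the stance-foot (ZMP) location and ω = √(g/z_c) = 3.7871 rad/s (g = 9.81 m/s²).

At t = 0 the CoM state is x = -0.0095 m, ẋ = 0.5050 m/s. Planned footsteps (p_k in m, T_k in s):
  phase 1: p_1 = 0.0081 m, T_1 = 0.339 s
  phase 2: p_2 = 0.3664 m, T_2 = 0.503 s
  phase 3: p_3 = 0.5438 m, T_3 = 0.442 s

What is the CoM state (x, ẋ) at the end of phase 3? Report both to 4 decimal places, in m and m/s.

x = 1.1163, ẋ = 2.3363

phase 1: p=0.0081, T=0.339, ωT=1.283827, cosh=1.943703, sinh=1.666727; start (x,ẋ)=(-0.009500, 0.505000) → end (x,ẋ)=(0.196145, 0.870478)
phase 2: p=0.3664, T=0.503, ωT=1.904911, cosh=3.433824, sinh=3.284988; start (x,ẋ)=(0.196145, 0.870478) → end (x,ẋ)=(0.536838, 0.870991)
phase 3: p=0.5438, T=0.442, ωT=1.673898, cosh=2.760215, sinh=2.572701; start (x,ẋ)=(0.536838, 0.870991) → end (x,ẋ)=(1.116277, 2.336296)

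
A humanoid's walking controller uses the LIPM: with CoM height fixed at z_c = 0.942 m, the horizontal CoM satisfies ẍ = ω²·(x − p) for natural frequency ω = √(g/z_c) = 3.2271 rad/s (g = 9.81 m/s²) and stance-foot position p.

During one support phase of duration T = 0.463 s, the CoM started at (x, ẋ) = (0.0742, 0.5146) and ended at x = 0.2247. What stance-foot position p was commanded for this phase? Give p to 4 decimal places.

ωT = 3.2271·0.463 = 1.494147; cosh(ωT) = 2.339988, sinh(ωT) = 2.115548
x(T) = p + (x₀−p)·cosh(ωT) + (ẋ₀/ω)·sinh(ωT) ⇒ p·(1 − cosh) = x(T) − x₀·cosh − (ẋ₀/ω)·sinh
numerator   = 0.2247 − (0.0742)·2.339988 − (0.5146/3.2271)·2.115548 = -0.286277
denominator = 1 − 2.339988 = -1.339988
p = -0.286277 / -1.339988 = 0.2136

p = 0.2136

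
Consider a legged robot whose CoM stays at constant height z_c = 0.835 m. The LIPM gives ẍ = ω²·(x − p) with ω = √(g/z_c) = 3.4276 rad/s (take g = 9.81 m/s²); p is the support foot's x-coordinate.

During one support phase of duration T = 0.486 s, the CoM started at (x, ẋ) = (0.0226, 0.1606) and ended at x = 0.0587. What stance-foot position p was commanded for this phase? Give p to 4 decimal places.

ωT = 3.4276·0.486 = 1.665814; cosh(ωT) = 2.739506, sinh(ωT) = 2.550469
x(T) = p + (x₀−p)·cosh(ωT) + (ẋ₀/ω)·sinh(ωT) ⇒ p·(1 − cosh) = x(T) − x₀·cosh − (ẋ₀/ω)·sinh
numerator   = 0.0587 − (0.0226)·2.739506 − (0.1606/3.4276)·2.550469 = -0.122715
denominator = 1 − 2.739506 = -1.739506
p = -0.122715 / -1.739506 = 0.0705

p = 0.0705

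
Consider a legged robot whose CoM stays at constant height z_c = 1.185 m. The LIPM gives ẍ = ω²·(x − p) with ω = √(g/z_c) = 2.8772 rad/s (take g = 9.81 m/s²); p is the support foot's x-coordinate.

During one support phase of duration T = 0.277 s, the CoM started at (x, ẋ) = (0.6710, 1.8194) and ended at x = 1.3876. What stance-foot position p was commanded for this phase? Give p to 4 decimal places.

p = 0.2004

ωT = 2.8772·0.277 = 0.796984; cosh(ωT) = 1.334763, sinh(ωT) = 0.884077
x(T) = p + (x₀−p)·cosh(ωT) + (ẋ₀/ω)·sinh(ωT) ⇒ p·(1 − cosh) = x(T) − x₀·cosh − (ẋ₀/ω)·sinh
numerator   = 1.3876 − (0.6710)·1.334763 − (1.8194/2.8772)·0.884077 = -0.067073
denominator = 1 − 1.334763 = -0.334763
p = -0.067073 / -0.334763 = 0.2004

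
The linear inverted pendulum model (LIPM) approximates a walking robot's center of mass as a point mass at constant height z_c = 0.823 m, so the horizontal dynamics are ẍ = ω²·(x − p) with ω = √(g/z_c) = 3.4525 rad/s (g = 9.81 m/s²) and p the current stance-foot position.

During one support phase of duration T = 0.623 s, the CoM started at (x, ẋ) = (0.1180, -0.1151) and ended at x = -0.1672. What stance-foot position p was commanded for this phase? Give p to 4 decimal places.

ωT = 3.4525·0.623 = 2.150908; cosh(ωT) = 4.354516, sinh(ωT) = 4.238137
x(T) = p + (x₀−p)·cosh(ωT) + (ẋ₀/ω)·sinh(ωT) ⇒ p·(1 − cosh) = x(T) − x₀·cosh − (ẋ₀/ω)·sinh
numerator   = -0.1672 − (0.1180)·4.354516 − (-0.1151/3.4525)·4.238137 = -0.539741
denominator = 1 − 4.354516 = -3.354516
p = -0.539741 / -3.354516 = 0.1609

p = 0.1609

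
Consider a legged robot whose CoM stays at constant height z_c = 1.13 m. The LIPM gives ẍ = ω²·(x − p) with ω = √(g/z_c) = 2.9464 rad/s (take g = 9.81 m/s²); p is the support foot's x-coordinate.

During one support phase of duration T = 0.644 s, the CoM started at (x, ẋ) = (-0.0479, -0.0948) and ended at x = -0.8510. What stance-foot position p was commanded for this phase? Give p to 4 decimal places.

ωT = 2.9464·0.644 = 1.897482; cosh(ωT) = 3.409512, sinh(ωT) = 3.259566
x(T) = p + (x₀−p)·cosh(ωT) + (ẋ₀/ω)·sinh(ωT) ⇒ p·(1 − cosh) = x(T) − x₀·cosh − (ẋ₀/ω)·sinh
numerator   = -0.8510 − (-0.0479)·3.409512 − (-0.0948/2.9464)·3.259566 = -0.582808
denominator = 1 − 3.409512 = -2.409512
p = -0.582808 / -2.409512 = 0.2419

p = 0.2419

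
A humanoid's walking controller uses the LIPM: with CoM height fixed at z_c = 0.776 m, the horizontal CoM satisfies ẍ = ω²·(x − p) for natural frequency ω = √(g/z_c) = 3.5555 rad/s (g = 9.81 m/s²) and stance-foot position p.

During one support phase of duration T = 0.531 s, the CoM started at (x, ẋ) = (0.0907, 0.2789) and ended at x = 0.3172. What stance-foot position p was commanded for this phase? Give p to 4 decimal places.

ωT = 3.5555·0.531 = 1.887970; cosh(ωT) = 3.378664, sinh(ωT) = 3.227285
x(T) = p + (x₀−p)·cosh(ωT) + (ẋ₀/ω)·sinh(ωT) ⇒ p·(1 − cosh) = x(T) − x₀·cosh − (ẋ₀/ω)·sinh
numerator   = 0.3172 − (0.0907)·3.378664 − (0.2789/3.5555)·3.227285 = -0.242399
denominator = 1 − 3.378664 = -2.378664
p = -0.242399 / -2.378664 = 0.1019

p = 0.1019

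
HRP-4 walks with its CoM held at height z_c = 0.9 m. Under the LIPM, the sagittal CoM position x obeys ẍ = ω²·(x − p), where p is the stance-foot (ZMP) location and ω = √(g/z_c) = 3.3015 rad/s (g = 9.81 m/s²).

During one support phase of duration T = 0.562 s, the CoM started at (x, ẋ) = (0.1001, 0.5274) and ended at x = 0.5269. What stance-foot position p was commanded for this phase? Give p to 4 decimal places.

ωT = 3.3015·0.562 = 1.855443; cosh(ωT) = 3.275457, sinh(ωT) = 3.119073
x(T) = p + (x₀−p)·cosh(ωT) + (ẋ₀/ω)·sinh(ωT) ⇒ p·(1 − cosh) = x(T) − x₀·cosh − (ẋ₀/ω)·sinh
numerator   = 0.5269 − (0.1001)·3.275457 − (0.5274/3.3015)·3.119073 = -0.299231
denominator = 1 − 3.275457 = -2.275457
p = -0.299231 / -2.275457 = 0.1315

p = 0.1315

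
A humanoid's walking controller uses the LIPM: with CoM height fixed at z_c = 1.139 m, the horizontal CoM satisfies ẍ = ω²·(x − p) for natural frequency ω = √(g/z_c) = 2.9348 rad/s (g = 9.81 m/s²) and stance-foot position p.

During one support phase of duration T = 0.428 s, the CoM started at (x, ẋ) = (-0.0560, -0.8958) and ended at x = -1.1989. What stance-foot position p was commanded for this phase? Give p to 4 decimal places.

ωT = 2.9348·0.428 = 1.256094; cosh(ωT) = 1.898222, sinh(ωT) = 1.613458
x(T) = p + (x₀−p)·cosh(ωT) + (ẋ₀/ω)·sinh(ωT) ⇒ p·(1 − cosh) = x(T) − x₀·cosh − (ẋ₀/ω)·sinh
numerator   = -1.1989 − (-0.0560)·1.898222 − (-0.8958/2.9348)·1.613458 = -0.600118
denominator = 1 − 1.898222 = -0.898222
p = -0.600118 / -0.898222 = 0.6681

p = 0.6681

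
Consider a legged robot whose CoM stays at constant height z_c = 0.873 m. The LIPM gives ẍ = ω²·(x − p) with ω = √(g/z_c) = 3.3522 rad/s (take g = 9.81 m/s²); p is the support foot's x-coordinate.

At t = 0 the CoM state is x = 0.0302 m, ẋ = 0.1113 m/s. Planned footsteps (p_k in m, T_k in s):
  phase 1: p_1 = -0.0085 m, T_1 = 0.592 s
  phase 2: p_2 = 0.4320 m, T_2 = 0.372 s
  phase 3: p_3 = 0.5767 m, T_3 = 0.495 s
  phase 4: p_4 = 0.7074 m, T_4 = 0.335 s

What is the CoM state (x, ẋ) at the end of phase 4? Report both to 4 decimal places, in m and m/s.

x = 1.6305, ẋ = 3.2932

phase 1: p=-0.0085, T=0.592, ωT=1.984502, cosh=3.706438, sinh=3.568989; start (x,ẋ)=(0.030200, 0.111300) → end (x,ẋ)=(0.253437, 0.875532)
phase 2: p=0.4320, T=0.372, ωT=1.247018, cosh=1.883656, sinh=1.596296; start (x,ẋ)=(0.253437, 0.875532) → end (x,ẋ)=(0.512571, 0.693692)
phase 3: p=0.5767, T=0.495, ωT=1.659339, cosh=2.723050, sinh=2.532785; start (x,ẋ)=(0.512571, 0.693692) → end (x,ẋ)=(0.926199, 1.344479)
phase 4: p=0.7074, T=0.335, ωT=1.122987, cosh=1.699665, sinh=1.374358; start (x,ẋ)=(0.926199, 1.344479) → end (x,ẋ)=(1.630504, 3.293198)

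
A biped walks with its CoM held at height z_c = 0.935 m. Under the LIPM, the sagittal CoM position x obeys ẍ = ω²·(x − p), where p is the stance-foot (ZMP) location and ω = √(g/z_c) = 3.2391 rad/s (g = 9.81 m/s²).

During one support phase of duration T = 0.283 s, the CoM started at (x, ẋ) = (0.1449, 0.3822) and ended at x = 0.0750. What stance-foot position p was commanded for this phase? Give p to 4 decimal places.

p = 0.5753

ωT = 3.2391·0.283 = 0.916665; cosh(ωT) = 1.450393, sinh(ωT) = 1.050543
x(T) = p + (x₀−p)·cosh(ωT) + (ẋ₀/ω)·sinh(ωT) ⇒ p·(1 − cosh) = x(T) − x₀·cosh − (ẋ₀/ω)·sinh
numerator   = 0.0750 − (0.1449)·1.450393 − (0.3822/3.2391)·1.050543 = -0.259122
denominator = 1 − 1.450393 = -0.450393
p = -0.259122 / -0.450393 = 0.5753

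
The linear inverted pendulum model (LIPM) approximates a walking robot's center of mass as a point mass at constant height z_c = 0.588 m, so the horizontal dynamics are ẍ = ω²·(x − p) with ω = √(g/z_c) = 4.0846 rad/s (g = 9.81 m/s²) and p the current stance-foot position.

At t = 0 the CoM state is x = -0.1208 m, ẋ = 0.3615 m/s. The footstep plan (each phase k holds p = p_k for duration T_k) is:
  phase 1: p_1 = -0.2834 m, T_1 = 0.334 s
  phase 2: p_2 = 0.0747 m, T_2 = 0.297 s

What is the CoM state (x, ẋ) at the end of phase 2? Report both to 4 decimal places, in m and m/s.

x = 1.0746, ẋ = 4.4958

phase 1: p=-0.2834, T=0.334, ωT=1.364256, cosh=2.084192, sinh=1.828621; start (x,ẋ)=(-0.120800, 0.361500) → end (x,ẋ)=(0.217328, 1.967925)
phase 2: p=0.0747, T=0.297, ωT=1.213126, cosh=1.830626, sinh=1.533359; start (x,ẋ)=(0.217328, 1.967925) → end (x,ẋ)=(1.074558, 4.495837)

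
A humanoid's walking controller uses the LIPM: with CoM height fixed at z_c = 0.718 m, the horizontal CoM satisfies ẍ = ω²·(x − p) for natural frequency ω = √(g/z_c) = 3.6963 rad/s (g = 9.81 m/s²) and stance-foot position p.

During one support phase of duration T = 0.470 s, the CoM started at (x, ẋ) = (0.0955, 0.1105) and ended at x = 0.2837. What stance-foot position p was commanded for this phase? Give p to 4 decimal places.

p = 0.0406

ωT = 3.6963·0.470 = 1.737261; cosh(ωT) = 2.928881, sinh(ωT) = 2.752879
x(T) = p + (x₀−p)·cosh(ωT) + (ẋ₀/ω)·sinh(ωT) ⇒ p·(1 − cosh) = x(T) − x₀·cosh − (ẋ₀/ω)·sinh
numerator   = 0.2837 − (0.0955)·2.928881 − (0.1105/3.6963)·2.752879 = -0.078305
denominator = 1 − 2.928881 = -1.928881
p = -0.078305 / -1.928881 = 0.0406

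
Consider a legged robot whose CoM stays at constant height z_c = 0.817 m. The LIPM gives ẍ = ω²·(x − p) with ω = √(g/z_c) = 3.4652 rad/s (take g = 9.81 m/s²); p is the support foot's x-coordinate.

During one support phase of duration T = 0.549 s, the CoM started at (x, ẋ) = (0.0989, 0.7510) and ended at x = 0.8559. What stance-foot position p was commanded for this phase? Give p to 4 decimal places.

p = 0.0796

ωT = 3.4652·0.549 = 1.902395; cosh(ωT) = 3.425568, sinh(ωT) = 3.276357
x(T) = p + (x₀−p)·cosh(ωT) + (ẋ₀/ω)·sinh(ωT) ⇒ p·(1 − cosh) = x(T) − x₀·cosh − (ẋ₀/ω)·sinh
numerator   = 0.8559 − (0.0989)·3.425568 − (0.7510/3.4652)·3.276357 = -0.192961
denominator = 1 − 3.425568 = -2.425568
p = -0.192961 / -2.425568 = 0.0796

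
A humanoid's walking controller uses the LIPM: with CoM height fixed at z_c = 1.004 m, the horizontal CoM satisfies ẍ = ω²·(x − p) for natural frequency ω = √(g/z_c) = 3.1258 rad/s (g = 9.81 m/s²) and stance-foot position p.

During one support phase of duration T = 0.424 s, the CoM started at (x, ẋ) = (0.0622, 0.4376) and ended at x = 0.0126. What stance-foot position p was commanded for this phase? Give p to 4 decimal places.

ωT = 3.1258·0.424 = 1.325339; cosh(ωT) = 2.014587, sinh(ωT) = 1.748874
x(T) = p + (x₀−p)·cosh(ωT) + (ẋ₀/ω)·sinh(ωT) ⇒ p·(1 − cosh) = x(T) − x₀·cosh − (ẋ₀/ω)·sinh
numerator   = 0.0126 − (0.0622)·2.014587 − (0.4376/3.1258)·1.748874 = -0.357543
denominator = 1 − 2.014587 = -1.014587
p = -0.357543 / -1.014587 = 0.3524

p = 0.3524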